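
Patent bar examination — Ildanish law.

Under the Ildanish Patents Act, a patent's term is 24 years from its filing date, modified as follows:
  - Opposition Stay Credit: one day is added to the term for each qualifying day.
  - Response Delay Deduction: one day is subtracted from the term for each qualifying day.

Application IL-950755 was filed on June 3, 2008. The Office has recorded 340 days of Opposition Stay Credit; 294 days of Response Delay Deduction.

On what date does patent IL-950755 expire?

July 19, 2032

Base term: filing date + 24 years → 3 June 2032.
Opposition Stay Credit: +340 days → 9 May 2033.
Response Delay Deduction: −294 days → 19 July 2032.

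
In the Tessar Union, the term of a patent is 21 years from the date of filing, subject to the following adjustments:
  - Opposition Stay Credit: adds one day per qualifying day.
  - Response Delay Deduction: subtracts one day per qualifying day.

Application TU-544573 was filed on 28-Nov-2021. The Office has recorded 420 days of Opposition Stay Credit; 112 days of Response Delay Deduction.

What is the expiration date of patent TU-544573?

October 2, 2043

Base term: filing date + 21 years → 28 November 2042.
Opposition Stay Credit: +420 days → 22 January 2044.
Response Delay Deduction: −112 days → 2 October 2043.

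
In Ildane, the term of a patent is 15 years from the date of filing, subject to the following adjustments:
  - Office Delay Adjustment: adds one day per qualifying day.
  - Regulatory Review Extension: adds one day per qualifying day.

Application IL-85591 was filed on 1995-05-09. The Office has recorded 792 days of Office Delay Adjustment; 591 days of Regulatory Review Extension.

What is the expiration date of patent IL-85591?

Base term: filing date + 15 years → 9 May 2010.
Office Delay Adjustment: +792 days → 9 July 2012.
Regulatory Review Extension: +591 days → 20 February 2014.

2014-02-20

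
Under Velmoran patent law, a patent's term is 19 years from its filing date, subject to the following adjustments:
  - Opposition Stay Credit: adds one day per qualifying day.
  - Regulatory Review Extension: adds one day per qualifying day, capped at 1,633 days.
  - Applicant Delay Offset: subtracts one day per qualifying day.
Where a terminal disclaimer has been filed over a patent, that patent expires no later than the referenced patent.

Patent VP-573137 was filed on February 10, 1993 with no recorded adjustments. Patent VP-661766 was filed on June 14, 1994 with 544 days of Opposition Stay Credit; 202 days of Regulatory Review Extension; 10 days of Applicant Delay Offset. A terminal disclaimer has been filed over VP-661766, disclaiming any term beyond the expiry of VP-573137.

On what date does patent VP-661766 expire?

Natural term of VP-661766:
  Base: filing + 19 years → 14 June 2013.
  Opposition Stay Credit: +544 days → 10 December 2014.
  Regulatory Review Extension: 202 days (within the 1633-day cap) → +202 days → 30 June 2015.
  Applicant Delay Offset: −10 days → 20 June 2015.
Expiry of referenced patent VP-573137:
  Base: filing + 19 years → 10 February 2012.
Terminal disclaimer: VP-661766 expires on the earlier of 20 June 2015 and 10 February 2012.

February 10, 2012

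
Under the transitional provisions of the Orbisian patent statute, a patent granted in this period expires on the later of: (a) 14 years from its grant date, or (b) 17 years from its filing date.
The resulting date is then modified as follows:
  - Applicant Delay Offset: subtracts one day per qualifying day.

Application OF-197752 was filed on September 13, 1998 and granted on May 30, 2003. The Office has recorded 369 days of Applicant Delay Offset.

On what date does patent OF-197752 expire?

(a) grant + 14 years → 30 May 2017.
(b) filing + 17 years → 13 September 2015.
Later of the two: 30 May 2017.
Applicant Delay Offset: −369 days → 26 May 2016.

2016-05-26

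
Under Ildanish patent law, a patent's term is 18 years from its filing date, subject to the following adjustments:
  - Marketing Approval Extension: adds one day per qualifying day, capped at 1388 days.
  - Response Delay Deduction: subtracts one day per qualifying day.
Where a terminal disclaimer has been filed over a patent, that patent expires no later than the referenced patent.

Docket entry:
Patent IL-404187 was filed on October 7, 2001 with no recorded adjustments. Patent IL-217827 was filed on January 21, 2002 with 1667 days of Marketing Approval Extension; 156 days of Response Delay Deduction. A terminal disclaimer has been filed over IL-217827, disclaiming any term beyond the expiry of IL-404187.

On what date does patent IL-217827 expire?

2019-10-07

Natural term of IL-217827:
  Base: filing + 18 years → 21 January 2020.
  Marketing Approval Extension: 1667 days claimed exceeds the 1388-day cap, so +1388 days → 9 November 2023.
  Response Delay Deduction: −156 days → 6 June 2023.
Expiry of referenced patent IL-404187:
  Base: filing + 18 years → 7 October 2019.
Terminal disclaimer: IL-217827 expires on the earlier of 6 June 2023 and 7 October 2019.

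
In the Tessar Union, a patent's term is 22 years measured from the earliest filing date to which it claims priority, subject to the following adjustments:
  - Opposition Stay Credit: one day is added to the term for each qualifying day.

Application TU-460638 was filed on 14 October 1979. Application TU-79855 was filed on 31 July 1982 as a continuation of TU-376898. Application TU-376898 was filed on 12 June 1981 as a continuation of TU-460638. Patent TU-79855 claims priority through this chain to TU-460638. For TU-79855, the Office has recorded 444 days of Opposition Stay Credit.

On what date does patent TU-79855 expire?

Earliest priority filing: 14 October 1979.
Base term: 14 October 1979 + 22 years → 14 October 2001.
Opposition Stay Credit: +444 days → 1 January 2003.

2003-01-01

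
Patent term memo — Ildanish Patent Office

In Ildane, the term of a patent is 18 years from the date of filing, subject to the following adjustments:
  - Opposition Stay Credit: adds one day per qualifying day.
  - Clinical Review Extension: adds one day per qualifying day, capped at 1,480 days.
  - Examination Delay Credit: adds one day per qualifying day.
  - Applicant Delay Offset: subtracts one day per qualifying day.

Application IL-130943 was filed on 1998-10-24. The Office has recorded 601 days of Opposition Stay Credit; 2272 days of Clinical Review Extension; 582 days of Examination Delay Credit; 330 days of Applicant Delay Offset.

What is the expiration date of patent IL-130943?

Base term: filing date + 18 years → 24 October 2016.
Opposition Stay Credit: +601 days → 17 June 2018.
Clinical Review Extension: 2272 days claimed exceeds the 1480-day cap, so +1480 days → 6 July 2022.
Examination Delay Credit: +582 days → 8 February 2024.
Applicant Delay Offset: −330 days → 15 March 2023.

March 15, 2023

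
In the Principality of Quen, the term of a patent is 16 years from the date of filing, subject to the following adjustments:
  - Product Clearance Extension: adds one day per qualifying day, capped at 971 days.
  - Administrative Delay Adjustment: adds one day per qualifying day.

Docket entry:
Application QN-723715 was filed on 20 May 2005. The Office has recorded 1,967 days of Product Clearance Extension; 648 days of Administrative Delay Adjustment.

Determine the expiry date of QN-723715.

October 25, 2025

Base term: filing date + 16 years → 20 May 2021.
Product Clearance Extension: 1967 days claimed exceeds the 971-day cap, so +971 days → 16 January 2024.
Administrative Delay Adjustment: +648 days → 25 October 2025.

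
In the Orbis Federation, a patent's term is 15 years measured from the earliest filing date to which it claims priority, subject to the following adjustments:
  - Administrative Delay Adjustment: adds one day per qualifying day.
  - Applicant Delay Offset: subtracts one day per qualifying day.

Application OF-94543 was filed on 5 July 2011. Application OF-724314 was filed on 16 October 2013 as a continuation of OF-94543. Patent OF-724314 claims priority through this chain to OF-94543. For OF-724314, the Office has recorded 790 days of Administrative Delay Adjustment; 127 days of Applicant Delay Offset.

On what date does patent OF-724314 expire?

Earliest priority filing: 5 July 2011.
Base term: 5 July 2011 + 15 years → 5 July 2026.
Administrative Delay Adjustment: +790 days → 2 September 2028.
Applicant Delay Offset: −127 days → 28 April 2028.

April 28, 2028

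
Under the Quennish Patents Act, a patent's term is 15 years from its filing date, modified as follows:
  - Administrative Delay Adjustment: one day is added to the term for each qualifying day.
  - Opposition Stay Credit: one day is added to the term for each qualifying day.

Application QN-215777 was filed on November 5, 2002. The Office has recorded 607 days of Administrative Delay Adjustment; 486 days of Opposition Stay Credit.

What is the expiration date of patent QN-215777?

Base term: filing date + 15 years → 5 November 2017.
Administrative Delay Adjustment: +607 days → 5 July 2019.
Opposition Stay Credit: +486 days → 2 November 2020.

November 2, 2020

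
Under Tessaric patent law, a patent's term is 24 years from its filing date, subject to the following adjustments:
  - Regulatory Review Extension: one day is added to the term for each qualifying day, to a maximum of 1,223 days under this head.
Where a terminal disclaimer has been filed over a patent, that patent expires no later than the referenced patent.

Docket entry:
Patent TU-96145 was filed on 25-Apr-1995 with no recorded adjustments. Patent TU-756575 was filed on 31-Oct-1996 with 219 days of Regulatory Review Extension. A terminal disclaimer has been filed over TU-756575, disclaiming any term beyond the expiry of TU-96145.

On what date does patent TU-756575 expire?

2019-04-25

Natural term of TU-756575:
  Base: filing + 24 years → 31 October 2020.
  Regulatory Review Extension: 219 days (within the 1223-day cap) → +219 days → 7 June 2021.
Expiry of referenced patent TU-96145:
  Base: filing + 24 years → 25 April 2019.
Terminal disclaimer: TU-756575 expires on the earlier of 7 June 2021 and 25 April 2019.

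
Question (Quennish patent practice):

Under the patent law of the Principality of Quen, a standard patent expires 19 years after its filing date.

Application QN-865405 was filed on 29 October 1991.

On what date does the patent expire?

October 29, 2010

Filing date + 19 years → 29 October 2010.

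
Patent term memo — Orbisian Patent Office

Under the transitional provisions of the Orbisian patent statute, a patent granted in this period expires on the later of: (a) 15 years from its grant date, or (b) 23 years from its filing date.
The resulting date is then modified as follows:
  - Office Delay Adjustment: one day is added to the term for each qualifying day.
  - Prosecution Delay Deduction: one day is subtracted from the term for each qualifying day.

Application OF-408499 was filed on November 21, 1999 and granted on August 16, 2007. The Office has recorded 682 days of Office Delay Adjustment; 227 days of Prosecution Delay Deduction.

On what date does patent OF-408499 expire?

February 19, 2024

(a) grant + 15 years → 16 August 2022.
(b) filing + 23 years → 21 November 2022.
Later of the two: 21 November 2022.
Office Delay Adjustment: +682 days → 3 October 2024.
Prosecution Delay Deduction: −227 days → 19 February 2024.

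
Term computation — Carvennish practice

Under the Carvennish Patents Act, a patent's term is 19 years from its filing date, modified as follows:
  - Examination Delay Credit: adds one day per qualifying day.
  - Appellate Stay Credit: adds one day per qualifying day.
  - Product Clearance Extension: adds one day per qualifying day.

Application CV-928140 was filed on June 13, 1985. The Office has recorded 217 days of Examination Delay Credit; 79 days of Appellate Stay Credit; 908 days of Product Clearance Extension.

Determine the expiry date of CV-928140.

Base term: filing date + 19 years → 13 June 2004.
Examination Delay Credit: +217 days → 16 January 2005.
Appellate Stay Credit: +79 days → 5 April 2005.
Product Clearance Extension: +908 days → 30 September 2007.

2007-09-30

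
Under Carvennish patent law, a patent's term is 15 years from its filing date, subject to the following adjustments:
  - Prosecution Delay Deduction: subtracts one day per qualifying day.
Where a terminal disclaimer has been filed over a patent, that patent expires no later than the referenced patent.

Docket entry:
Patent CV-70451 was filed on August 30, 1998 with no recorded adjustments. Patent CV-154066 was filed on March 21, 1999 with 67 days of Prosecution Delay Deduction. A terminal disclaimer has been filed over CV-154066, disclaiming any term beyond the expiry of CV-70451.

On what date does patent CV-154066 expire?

August 30, 2013

Natural term of CV-154066:
  Base: filing + 15 years → 21 March 2014.
  Prosecution Delay Deduction: −67 days → 13 January 2014.
Expiry of referenced patent CV-70451:
  Base: filing + 15 years → 30 August 2013.
Terminal disclaimer: CV-154066 expires on the earlier of 13 January 2014 and 30 August 2013.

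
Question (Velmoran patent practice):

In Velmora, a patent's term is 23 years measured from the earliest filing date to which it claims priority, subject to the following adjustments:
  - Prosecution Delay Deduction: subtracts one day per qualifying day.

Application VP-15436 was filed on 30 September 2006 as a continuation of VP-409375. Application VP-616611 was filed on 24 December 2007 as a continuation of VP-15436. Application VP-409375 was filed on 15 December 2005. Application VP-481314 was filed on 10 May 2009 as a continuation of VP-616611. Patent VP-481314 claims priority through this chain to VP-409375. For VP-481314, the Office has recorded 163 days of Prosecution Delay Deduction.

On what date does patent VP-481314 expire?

July 5, 2028

Earliest priority filing: 15 December 2005.
Base term: 15 December 2005 + 23 years → 15 December 2028.
Prosecution Delay Deduction: −163 days → 5 July 2028.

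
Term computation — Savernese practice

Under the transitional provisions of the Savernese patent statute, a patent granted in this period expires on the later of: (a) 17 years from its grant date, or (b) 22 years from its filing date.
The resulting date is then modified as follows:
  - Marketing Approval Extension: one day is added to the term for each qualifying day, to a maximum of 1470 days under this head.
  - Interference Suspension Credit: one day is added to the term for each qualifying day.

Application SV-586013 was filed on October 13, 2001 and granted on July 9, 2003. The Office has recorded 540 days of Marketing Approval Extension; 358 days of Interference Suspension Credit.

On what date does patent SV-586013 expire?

(a) grant + 17 years → 9 July 2020.
(b) filing + 22 years → 13 October 2023.
Later of the two: 13 October 2023.
Marketing Approval Extension: 540 days (within the 1470-day cap) → +540 days → 5 April 2025.
Interference Suspension Credit: +358 days → 29 March 2026.

March 29, 2026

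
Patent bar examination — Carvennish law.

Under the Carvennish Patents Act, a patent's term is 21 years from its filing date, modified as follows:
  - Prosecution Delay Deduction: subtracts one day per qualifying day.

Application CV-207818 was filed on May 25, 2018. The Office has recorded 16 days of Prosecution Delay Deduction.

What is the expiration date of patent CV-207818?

2039-05-09

Base term: filing date + 21 years → 25 May 2039.
Prosecution Delay Deduction: −16 days → 9 May 2039.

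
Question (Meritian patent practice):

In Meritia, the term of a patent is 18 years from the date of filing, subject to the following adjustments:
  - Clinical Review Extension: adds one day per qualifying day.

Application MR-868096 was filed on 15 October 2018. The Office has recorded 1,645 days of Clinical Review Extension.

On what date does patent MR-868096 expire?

2041-04-17

Base term: filing date + 18 years → 15 October 2036.
Clinical Review Extension: +1645 days → 17 April 2041.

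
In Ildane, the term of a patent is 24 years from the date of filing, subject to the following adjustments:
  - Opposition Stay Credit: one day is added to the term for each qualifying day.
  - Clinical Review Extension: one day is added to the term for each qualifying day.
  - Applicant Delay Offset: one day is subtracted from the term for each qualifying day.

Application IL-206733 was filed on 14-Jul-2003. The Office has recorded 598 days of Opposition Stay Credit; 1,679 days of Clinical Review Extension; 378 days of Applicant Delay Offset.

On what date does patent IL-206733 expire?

September 24, 2032

Base term: filing date + 24 years → 14 July 2027.
Opposition Stay Credit: +598 days → 3 March 2029.
Clinical Review Extension: +1679 days → 7 October 2033.
Applicant Delay Offset: −378 days → 24 September 2032.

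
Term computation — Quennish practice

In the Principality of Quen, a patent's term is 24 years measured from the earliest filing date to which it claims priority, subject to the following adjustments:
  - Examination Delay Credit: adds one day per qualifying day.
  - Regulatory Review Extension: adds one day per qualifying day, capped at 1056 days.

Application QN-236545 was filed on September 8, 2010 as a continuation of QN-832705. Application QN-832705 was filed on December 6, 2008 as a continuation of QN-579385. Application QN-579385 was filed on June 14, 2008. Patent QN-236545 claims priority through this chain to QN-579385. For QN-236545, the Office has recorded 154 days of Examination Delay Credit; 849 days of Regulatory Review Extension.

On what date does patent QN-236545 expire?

Earliest priority filing: 14 June 2008.
Base term: 14 June 2008 + 24 years → 14 June 2032.
Examination Delay Credit: +154 days → 15 November 2032.
Regulatory Review Extension: 849 days (within the 1056-day cap) → +849 days → 14 March 2035.

March 14, 2035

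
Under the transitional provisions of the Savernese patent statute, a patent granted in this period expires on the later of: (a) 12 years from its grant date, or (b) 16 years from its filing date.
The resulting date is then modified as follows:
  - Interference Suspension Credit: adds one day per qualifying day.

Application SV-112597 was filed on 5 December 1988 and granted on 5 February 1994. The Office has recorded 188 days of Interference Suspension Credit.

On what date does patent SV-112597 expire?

August 12, 2006

(a) grant + 12 years → 5 February 2006.
(b) filing + 16 years → 5 December 2004.
Later of the two: 5 February 2006.
Interference Suspension Credit: +188 days → 12 August 2006.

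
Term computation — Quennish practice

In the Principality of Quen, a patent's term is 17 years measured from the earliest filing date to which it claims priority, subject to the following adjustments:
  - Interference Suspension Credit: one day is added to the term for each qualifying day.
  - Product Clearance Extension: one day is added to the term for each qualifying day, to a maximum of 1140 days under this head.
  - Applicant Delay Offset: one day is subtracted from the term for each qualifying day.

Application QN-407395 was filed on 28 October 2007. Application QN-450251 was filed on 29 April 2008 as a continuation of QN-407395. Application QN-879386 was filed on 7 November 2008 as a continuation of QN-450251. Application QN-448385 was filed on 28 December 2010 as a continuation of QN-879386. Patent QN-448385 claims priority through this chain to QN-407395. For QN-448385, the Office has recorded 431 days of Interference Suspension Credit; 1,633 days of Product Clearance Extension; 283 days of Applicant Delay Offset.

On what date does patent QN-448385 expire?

May 8, 2028

Earliest priority filing: 28 October 2007.
Base term: 28 October 2007 + 17 years → 28 October 2024.
Interference Suspension Credit: +431 days → 2 January 2026.
Product Clearance Extension: 1633 days claimed exceeds the 1140-day cap, so +1140 days → 15 February 2029.
Applicant Delay Offset: −283 days → 8 May 2028.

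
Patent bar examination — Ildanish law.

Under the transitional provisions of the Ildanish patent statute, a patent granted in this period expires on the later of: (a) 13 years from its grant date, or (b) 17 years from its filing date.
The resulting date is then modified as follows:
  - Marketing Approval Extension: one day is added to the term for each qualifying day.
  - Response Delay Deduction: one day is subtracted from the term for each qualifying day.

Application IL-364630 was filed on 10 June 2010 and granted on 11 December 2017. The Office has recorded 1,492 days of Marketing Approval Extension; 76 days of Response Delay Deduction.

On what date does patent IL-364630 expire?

(a) grant + 13 years → 11 December 2030.
(b) filing + 17 years → 10 June 2027.
Later of the two: 11 December 2030.
Marketing Approval Extension: +1492 days → 11 January 2035.
Response Delay Deduction: −76 days → 27 October 2034.

2034-10-27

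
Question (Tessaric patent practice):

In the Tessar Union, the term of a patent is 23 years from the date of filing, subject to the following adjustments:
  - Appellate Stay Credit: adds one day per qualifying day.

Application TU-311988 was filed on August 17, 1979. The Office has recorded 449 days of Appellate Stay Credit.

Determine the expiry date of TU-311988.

2003-11-09

Base term: filing date + 23 years → 17 August 2002.
Appellate Stay Credit: +449 days → 9 November 2003.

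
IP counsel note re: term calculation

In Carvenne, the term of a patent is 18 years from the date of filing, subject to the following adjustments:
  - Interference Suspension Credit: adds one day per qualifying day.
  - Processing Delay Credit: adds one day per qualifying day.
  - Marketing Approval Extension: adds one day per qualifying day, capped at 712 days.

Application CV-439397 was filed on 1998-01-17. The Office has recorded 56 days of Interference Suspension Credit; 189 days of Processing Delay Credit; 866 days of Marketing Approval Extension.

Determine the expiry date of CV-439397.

Base term: filing date + 18 years → 17 January 2016.
Interference Suspension Credit: +56 days → 13 March 2016.
Processing Delay Credit: +189 days → 18 September 2016.
Marketing Approval Extension: 866 days claimed exceeds the 712-day cap, so +712 days → 31 August 2018.

2018-08-31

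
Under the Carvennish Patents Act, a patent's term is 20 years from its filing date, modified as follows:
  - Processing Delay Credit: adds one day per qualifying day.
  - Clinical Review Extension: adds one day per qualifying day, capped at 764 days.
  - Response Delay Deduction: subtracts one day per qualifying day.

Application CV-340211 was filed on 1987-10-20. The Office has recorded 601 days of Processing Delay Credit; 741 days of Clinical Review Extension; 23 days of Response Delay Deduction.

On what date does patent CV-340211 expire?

Base term: filing date + 20 years → 20 October 2007.
Processing Delay Credit: +601 days → 12 June 2009.
Clinical Review Extension: 741 days (within the 764-day cap) → +741 days → 23 June 2011.
Response Delay Deduction: −23 days → 31 May 2011.

2011-05-31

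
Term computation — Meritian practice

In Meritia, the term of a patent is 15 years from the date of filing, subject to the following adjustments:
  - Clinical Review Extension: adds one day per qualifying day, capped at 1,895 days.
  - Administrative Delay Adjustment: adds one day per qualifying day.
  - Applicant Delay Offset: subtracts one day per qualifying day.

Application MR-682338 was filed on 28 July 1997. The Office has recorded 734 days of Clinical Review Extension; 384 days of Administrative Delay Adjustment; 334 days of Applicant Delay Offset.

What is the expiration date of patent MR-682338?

2014-09-20

Base term: filing date + 15 years → 28 July 2012.
Clinical Review Extension: 734 days (within the 1895-day cap) → +734 days → 1 August 2014.
Administrative Delay Adjustment: +384 days → 20 August 2015.
Applicant Delay Offset: −334 days → 20 September 2014.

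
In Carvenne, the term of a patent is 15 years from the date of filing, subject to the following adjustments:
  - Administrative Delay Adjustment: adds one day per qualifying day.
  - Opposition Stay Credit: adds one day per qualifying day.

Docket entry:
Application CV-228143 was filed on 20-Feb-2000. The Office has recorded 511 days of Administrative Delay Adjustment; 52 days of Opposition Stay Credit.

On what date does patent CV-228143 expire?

Base term: filing date + 15 years → 20 February 2015.
Administrative Delay Adjustment: +511 days → 15 July 2016.
Opposition Stay Credit: +52 days → 5 September 2016.

2016-09-05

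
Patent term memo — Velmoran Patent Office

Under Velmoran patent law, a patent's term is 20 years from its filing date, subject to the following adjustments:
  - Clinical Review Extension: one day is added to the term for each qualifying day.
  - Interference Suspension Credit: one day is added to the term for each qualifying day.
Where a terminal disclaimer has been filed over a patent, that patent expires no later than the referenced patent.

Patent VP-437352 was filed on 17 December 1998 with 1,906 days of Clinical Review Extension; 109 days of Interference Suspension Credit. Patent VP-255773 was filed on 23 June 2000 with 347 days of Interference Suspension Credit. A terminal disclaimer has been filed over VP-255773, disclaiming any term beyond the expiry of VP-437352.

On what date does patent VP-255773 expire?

Natural term of VP-255773:
  Base: filing + 20 years → 23 June 2020.
  Interference Suspension Credit: +347 days → 5 June 2021.
Expiry of referenced patent VP-437352:
  Base: filing + 20 years → 17 December 2018.
  Clinical Review Extension: +1906 days → 6 March 2024.
  Interference Suspension Credit: +109 days → 23 June 2024.
Terminal disclaimer: VP-255773 expires on the earlier of 5 June 2021 and 23 June 2024.

June 5, 2021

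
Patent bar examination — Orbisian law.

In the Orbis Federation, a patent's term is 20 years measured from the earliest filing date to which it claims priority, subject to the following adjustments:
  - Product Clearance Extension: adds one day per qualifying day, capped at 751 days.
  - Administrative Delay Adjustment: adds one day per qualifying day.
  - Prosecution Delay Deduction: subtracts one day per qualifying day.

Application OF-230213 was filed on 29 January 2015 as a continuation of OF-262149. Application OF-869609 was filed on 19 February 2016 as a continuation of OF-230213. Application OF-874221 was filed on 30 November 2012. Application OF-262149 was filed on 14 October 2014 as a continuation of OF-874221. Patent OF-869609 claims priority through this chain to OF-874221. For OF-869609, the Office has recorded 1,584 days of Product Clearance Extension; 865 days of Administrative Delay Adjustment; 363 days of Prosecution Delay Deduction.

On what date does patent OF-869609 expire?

Earliest priority filing: 30 November 2012.
Base term: 30 November 2012 + 20 years → 30 November 2032.
Product Clearance Extension: 1584 days claimed exceeds the 751-day cap, so +751 days → 21 December 2034.
Administrative Delay Adjustment: +865 days → 4 May 2037.
Prosecution Delay Deduction: −363 days → 6 May 2036.

2036-05-06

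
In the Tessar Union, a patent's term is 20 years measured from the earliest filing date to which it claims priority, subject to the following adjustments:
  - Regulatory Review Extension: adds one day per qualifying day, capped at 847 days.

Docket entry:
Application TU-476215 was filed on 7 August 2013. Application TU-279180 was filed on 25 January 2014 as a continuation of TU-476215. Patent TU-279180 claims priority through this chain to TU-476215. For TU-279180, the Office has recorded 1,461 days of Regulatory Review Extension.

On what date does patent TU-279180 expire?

Earliest priority filing: 7 August 2013.
Base term: 7 August 2013 + 20 years → 7 August 2033.
Regulatory Review Extension: 1461 days claimed exceeds the 847-day cap, so +847 days → 2 December 2035.

December 2, 2035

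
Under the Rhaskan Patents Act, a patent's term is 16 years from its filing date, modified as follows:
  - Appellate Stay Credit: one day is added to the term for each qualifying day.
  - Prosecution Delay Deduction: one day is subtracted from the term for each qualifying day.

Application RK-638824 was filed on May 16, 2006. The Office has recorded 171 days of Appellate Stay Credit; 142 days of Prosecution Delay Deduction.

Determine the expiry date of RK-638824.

June 14, 2022

Base term: filing date + 16 years → 16 May 2022.
Appellate Stay Credit: +171 days → 3 November 2022.
Prosecution Delay Deduction: −142 days → 14 June 2022.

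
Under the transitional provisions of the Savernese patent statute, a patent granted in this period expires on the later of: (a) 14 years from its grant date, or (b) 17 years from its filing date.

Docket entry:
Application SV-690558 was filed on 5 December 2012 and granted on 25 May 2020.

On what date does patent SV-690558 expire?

(a) grant + 14 years → 25 May 2034.
(b) filing + 17 years → 5 December 2029.
Later of the two: 25 May 2034.

2034-05-25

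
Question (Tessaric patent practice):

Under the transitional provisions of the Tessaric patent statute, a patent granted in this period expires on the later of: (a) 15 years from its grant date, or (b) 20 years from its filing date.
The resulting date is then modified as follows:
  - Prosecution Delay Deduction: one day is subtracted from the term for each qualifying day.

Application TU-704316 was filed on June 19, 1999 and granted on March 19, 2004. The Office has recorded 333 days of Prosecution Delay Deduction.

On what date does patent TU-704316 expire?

(a) grant + 15 years → 19 March 2019.
(b) filing + 20 years → 19 June 2019.
Later of the two: 19 June 2019.
Prosecution Delay Deduction: −333 days → 21 July 2018.

July 21, 2018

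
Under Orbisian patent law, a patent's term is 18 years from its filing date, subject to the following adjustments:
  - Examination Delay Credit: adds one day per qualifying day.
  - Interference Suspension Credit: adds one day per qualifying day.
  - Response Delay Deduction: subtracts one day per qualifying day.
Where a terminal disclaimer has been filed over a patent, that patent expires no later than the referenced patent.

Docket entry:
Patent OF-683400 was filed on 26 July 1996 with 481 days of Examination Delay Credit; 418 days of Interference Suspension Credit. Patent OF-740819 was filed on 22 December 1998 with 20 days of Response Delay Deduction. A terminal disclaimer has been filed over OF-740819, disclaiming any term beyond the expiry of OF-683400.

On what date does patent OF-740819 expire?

December 2, 2016

Natural term of OF-740819:
  Base: filing + 18 years → 22 December 2016.
  Response Delay Deduction: −20 days → 2 December 2016.
Expiry of referenced patent OF-683400:
  Base: filing + 18 years → 26 July 2014.
  Examination Delay Credit: +481 days → 19 November 2015.
  Interference Suspension Credit: +418 days → 10 January 2017.
Terminal disclaimer: OF-740819 expires on the earlier of 2 December 2016 and 10 January 2017.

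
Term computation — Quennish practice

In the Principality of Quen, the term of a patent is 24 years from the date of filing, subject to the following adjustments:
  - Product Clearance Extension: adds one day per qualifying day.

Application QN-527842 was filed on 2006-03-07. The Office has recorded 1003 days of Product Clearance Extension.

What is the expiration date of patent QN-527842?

2032-12-04

Base term: filing date + 24 years → 7 March 2030.
Product Clearance Extension: +1003 days → 4 December 2032.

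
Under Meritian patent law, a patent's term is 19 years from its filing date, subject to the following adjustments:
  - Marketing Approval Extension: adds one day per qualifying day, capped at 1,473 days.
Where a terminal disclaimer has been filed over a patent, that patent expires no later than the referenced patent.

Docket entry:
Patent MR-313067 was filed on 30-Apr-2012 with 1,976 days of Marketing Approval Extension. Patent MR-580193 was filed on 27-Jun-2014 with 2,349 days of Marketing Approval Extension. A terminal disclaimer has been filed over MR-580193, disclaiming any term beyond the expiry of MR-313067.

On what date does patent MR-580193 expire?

2035-05-12

Natural term of MR-580193:
  Base: filing + 19 years → 27 June 2033.
  Marketing Approval Extension: 2349 days claimed exceeds the 1473-day cap, so +1473 days → 9 July 2037.
Expiry of referenced patent MR-313067:
  Base: filing + 19 years → 30 April 2031.
  Marketing Approval Extension: 1976 days claimed exceeds the 1473-day cap, so +1473 days → 12 May 2035.
Terminal disclaimer: MR-580193 expires on the earlier of 9 July 2037 and 12 May 2035.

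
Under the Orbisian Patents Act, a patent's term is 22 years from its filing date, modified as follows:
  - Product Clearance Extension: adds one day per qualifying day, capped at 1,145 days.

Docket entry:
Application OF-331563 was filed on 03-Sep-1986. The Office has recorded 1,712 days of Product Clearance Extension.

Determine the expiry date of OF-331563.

2011-10-23

Base term: filing date + 22 years → 3 September 2008.
Product Clearance Extension: 1712 days claimed exceeds the 1145-day cap, so +1145 days → 23 October 2011.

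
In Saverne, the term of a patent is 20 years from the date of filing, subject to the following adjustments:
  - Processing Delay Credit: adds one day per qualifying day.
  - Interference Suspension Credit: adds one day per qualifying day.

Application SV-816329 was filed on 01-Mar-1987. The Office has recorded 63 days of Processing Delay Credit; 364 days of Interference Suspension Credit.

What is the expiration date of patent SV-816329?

Base term: filing date + 20 years → 1 March 2007.
Processing Delay Credit: +63 days → 3 May 2007.
Interference Suspension Credit: +364 days → 1 May 2008.

2008-05-01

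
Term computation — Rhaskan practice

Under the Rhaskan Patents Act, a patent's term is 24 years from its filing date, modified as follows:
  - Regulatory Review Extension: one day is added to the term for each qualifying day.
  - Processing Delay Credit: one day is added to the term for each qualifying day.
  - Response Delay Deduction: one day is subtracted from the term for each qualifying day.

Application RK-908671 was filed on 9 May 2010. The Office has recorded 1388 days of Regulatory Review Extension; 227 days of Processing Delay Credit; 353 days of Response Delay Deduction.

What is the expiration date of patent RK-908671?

October 22, 2037

Base term: filing date + 24 years → 9 May 2034.
Regulatory Review Extension: +1388 days → 25 February 2038.
Processing Delay Credit: +227 days → 10 October 2038.
Response Delay Deduction: −353 days → 22 October 2037.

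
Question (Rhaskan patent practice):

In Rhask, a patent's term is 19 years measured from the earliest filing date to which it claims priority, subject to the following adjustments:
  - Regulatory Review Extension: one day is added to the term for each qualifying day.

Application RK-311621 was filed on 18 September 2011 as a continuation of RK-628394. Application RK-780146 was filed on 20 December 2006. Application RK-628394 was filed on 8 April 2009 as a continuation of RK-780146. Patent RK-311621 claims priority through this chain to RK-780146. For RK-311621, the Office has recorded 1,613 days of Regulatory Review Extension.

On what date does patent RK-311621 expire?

May 21, 2030

Earliest priority filing: 20 December 2006.
Base term: 20 December 2006 + 19 years → 20 December 2025.
Regulatory Review Extension: +1613 days → 21 May 2030.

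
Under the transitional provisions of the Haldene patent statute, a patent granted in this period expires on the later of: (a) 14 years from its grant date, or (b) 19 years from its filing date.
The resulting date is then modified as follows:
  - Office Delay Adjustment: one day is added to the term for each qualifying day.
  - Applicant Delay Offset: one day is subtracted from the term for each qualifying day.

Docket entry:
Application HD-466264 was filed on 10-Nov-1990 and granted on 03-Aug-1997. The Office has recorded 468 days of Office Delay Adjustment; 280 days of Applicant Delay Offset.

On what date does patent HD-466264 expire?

(a) grant + 14 years → 3 August 2011.
(b) filing + 19 years → 10 November 2009.
Later of the two: 3 August 2011.
Office Delay Adjustment: +468 days → 13 November 2012.
Applicant Delay Offset: −280 days → 7 February 2012.

2012-02-07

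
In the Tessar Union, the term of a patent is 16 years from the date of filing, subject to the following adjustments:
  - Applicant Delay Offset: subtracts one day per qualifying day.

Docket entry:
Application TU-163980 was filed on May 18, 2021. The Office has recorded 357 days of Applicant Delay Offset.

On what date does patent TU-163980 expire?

May 26, 2036

Base term: filing date + 16 years → 18 May 2037.
Applicant Delay Offset: −357 days → 26 May 2036.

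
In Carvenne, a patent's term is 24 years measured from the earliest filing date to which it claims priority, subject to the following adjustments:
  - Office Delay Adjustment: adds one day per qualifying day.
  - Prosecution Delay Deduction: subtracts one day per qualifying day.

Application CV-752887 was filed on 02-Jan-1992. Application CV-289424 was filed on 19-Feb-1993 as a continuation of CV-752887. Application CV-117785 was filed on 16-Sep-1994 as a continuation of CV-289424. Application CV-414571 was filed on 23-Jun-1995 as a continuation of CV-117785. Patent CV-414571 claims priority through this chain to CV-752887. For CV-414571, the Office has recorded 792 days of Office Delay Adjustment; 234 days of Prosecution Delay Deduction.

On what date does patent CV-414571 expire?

Earliest priority filing: 2 January 1992.
Base term: 2 January 1992 + 24 years → 2 January 2016.
Office Delay Adjustment: +792 days → 4 March 2018.
Prosecution Delay Deduction: −234 days → 13 July 2017.

July 13, 2017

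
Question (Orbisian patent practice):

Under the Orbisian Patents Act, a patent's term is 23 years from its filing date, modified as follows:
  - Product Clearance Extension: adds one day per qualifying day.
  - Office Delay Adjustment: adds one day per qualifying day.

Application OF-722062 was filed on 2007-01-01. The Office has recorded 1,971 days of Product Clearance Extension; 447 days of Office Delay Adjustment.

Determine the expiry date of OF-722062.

2036-08-15

Base term: filing date + 23 years → 1 January 2030.
Product Clearance Extension: +1971 days → 26 May 2035.
Office Delay Adjustment: +447 days → 15 August 2036.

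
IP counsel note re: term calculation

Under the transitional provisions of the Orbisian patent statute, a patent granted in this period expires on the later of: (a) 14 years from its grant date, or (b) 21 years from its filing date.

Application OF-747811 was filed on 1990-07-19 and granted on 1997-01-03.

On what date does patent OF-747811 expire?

July 19, 2011

(a) grant + 14 years → 3 January 2011.
(b) filing + 21 years → 19 July 2011.
Later of the two: 19 July 2011.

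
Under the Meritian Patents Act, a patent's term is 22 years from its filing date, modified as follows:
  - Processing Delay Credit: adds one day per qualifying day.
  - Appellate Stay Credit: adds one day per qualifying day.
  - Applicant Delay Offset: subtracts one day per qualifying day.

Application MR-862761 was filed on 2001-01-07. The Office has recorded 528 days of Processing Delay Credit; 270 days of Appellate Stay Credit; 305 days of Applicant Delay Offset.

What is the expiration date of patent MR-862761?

Base term: filing date + 22 years → 7 January 2023.
Processing Delay Credit: +528 days → 18 June 2024.
Appellate Stay Credit: +270 days → 15 March 2025.
Applicant Delay Offset: −305 days → 14 May 2024.

2024-05-14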